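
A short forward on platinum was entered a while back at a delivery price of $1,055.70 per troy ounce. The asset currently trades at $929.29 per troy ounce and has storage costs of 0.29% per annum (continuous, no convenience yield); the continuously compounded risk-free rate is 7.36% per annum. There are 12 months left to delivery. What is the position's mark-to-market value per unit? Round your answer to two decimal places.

$48.80 per troy ounce

Current fair forward for the remaining 12 months: F = S·e^((r + u)·T), (r + u) = 0.0736 + 0.0029 = 0.0765
F = 929.29 · e^(0.0765 × 12/12) = 929.29 × 1.079502 = 1003.1704
Value of long forward = (F − K)·e^(−rT) = (1003.1704 − 1055.70) · e^(−0.0736·12/12)
= -52.5296 × 0.929043 = -48.80
Short position value = −(long value) = $48.80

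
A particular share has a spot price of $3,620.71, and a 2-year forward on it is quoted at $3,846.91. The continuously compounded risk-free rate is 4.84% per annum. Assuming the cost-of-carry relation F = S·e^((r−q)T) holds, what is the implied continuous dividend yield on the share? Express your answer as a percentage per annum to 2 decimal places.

1.81%

From F = S·e^((r−q)T): (r − q) = ln(F/S)/T
ln(3846.91/3620.71) = ln(1.062474) = 0.060600
(r − q) = 0.060600 / (2) = 0.030300
q = r − ln(F/S)/T = 0.0484 − 0.030300 = 0.018100
q = 1.81%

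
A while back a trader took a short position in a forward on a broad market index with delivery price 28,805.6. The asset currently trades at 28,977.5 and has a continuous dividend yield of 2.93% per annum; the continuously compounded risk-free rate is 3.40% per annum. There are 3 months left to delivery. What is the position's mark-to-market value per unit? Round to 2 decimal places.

Current fair forward for the remaining 3 months: F = S·e^((r − q)·T), (r − q) = 0.0340 − 0.0293 = 0.0047
F = 28977.5 · e^(0.0047 × 3/12) = 28977.5 × 1.00117569 = 29011.5686
Value of long forward = (F − K)·e^(−rT) = (29011.5686 − 28805.6) · e^(−0.0340·3/12)
= 205.9686 × 0.99153602 = 204.23
Short position value = −(long value) = -204.23

-204.23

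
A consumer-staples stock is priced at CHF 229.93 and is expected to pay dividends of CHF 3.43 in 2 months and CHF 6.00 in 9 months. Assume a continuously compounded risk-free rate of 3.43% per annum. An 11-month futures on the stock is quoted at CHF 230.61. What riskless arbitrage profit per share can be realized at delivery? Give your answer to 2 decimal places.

CHF 2.89 per share

PV(dividends) I = 3.43·e^(−0.0343·2/12) + 6.00·e^(−0.0343·9/12) = 9.2581
Fair futures F* = (S − I)·e^(rT) = (229.93 − 9.2581)·e^0.031442 = 220.6719 × 1.031942 = 227.7206
Market CHF 230.61 > fair 227.7206: forward overpriced → cash-and-carry (borrow at r, buy the stock and collect the dividends, short the forward).
Profit at T = |F_mkt − F*| = |230.61 − 227.7206| = CHF 2.89 per share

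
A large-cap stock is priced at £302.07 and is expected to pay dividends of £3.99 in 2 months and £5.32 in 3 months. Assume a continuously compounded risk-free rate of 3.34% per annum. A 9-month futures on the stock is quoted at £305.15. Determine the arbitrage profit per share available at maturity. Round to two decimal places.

£4.90 per share

PV(dividends) I = 3.99·e^(−0.0334·2/12) + 5.32·e^(−0.0334·3/12) = 9.2436
Fair futures F* = (S − I)·e^(rT) = (302.07 − 9.2436)·e^0.025050 = 292.8264 × 1.025366 = 300.2542
Market £305.15 > fair 300.2542: forward overpriced → cash-and-carry (borrow at r, buy the stock and collect the dividends, short the forward).
Profit at T = |F_mkt − F*| = |305.15 − 300.2542| = £4.90 per share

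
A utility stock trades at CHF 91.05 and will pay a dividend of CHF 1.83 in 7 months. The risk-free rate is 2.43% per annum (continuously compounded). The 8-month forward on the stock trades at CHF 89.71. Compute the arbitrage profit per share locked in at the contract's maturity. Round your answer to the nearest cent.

CHF 0.99 per share

PV(dividends) I = 1.83·e^(−0.0243·7/12) = 1.8042
Fair forward F* = (S − I)·e^(rT) = (91.05 − 1.8042)·e^0.016200 = 89.2458 × 1.016332 = 90.7034
Market CHF 89.71 < fair 90.7034: forward underpriced → reverse cash-and-carry (short the stock, invest proceeds at r, pay the dividends, go long the forward).
Profit at T = |F_mkt − F*| = |89.71 − 90.7034| = CHF 0.99 per share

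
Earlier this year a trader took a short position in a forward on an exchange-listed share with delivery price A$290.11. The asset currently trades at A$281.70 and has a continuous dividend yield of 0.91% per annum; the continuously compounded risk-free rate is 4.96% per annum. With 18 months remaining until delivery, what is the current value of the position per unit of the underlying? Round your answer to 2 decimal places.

-A$8.57

Current fair forward for the remaining 18 months: F = S·e^((r − q)·T), (r − q) = 0.0496 − 0.0091 = 0.0405
F = 281.70 · e^(0.0405 × 18/12) = 281.70 × 1.062633 = 299.3437
Value of long forward = (F − K)·e^(−rT) = (299.3437 − 290.11) · e^(−0.0496·18/12)
= 9.2337 × 0.928300 = 8.57
Short position value = −(long value) = -A$8.57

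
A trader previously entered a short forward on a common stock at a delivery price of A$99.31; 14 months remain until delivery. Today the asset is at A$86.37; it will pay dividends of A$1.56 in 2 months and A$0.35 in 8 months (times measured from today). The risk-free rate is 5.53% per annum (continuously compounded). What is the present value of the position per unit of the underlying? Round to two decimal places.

A$8.62

PV(remaining dividends) I = 1.56·e^(−0.0553·2/12) + 0.35·e^(−0.0553·8/12) = 1.8830
Current forward F = (S − I)·e^(rT) = (86.37 − 1.8830)·e^(0.0553·14/12) = 84.4870 × 1.066643 = 90.1175
Value (long) = (F − K)·e^(−rT) = (90.1175 − 99.31) × 0.937520 = -8.6182
Short position value = −(long value) = A$8.62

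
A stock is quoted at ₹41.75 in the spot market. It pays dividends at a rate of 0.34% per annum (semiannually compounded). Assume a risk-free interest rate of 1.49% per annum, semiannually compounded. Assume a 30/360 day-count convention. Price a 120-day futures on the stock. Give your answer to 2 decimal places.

F = S · (1+r/2)^(2T) / (1+q/2)^(2T)
= 41.75 × 1.004961 / 1.001133 = 41.75 × 1.003824
F = ₹41.91

₹41.91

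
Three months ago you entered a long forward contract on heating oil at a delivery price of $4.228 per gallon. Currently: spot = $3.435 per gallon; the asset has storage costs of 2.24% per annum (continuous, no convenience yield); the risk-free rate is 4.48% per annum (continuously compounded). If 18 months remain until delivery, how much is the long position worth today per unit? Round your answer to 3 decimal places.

-$0.401 per gallon

Current fair forward for the remaining 18 months: F = S·e^((r + u)·T), (r + u) = 0.0448 + 0.0224 = 0.0672
F = 3.435 · e^(0.0672 × 18/12) = 3.435 × 1.106055 = 3.7993
Value of long forward = (F − K)·e^(−rT) = (3.7993 − 4.228) · e^(−0.0448·18/12)
= -0.4287 × 0.935008 = -0.401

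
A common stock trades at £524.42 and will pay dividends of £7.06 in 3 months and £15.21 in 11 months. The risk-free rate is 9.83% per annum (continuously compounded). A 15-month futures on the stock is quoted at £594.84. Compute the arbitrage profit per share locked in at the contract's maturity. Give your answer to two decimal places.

PV(dividends) I = 7.06·e^(−0.0983·3/12) + 15.21·e^(−0.0983·11/12) = 20.7880
Fair futures F* = (S − I)·e^(rT) = (524.42 − 20.7880)·e^0.122875 = 503.6320 × 1.130743 = 569.4784
Market £594.84 > fair 569.4784: forward overpriced → cash-and-carry (borrow at r, buy the stock and collect the dividends, short the forward).
Profit at T = |F_mkt − F*| = |594.84 − 569.4784| = £25.36 per share

£25.36 per share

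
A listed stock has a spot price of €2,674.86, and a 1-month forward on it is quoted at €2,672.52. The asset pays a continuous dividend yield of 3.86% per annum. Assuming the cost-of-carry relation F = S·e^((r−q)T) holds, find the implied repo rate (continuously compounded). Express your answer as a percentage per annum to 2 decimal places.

2.81%

From F = S·e^((r−q)T): (r − q) = ln(F/S)/T
ln(2672.52/2674.86) = ln(0.999125) = -0.000875
(r − q) = -0.000875 / (1/12) = -0.010500
r = ln(F/S)/T + q = -0.010500 + 0.0386 = 0.028100
r = 2.81%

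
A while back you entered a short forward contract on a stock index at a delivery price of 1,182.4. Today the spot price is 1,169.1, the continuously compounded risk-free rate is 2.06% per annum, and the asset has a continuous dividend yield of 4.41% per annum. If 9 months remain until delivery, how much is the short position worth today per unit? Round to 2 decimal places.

Current fair forward for the remaining 9 months: F = S·e^((r − q)·T), (r − q) = 0.0206 − 0.0441 = -0.0235
F = 1169.1 · e^(-0.0235 × 9/12) = 1169.1 × 0.98252941 = 1148.6751
Value of long forward = (F − K)·e^(−rT) = (1148.6751 − 1182.4) · e^(−0.0206·9/12)
= -33.7249 × 0.98466874 = -33.21
Short position value = −(long value) = 33.21

33.21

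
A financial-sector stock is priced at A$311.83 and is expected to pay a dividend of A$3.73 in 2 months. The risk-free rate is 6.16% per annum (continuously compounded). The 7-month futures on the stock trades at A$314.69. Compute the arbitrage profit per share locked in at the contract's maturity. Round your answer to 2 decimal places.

PV(dividends) I = 3.73·e^(−0.0616·2/12) = 3.6919
Fair futures F* = (S − I)·e^(rT) = (311.83 − 3.6919)·e^0.035933 = 308.1381 × 1.036586 = 319.4116
Market A$314.69 < fair 319.4116: forward underpriced → reverse cash-and-carry (short the stock, invest proceeds at r, pay the dividends, go long the forward).
Profit at T = |F_mkt − F*| = |314.69 − 319.4116| = A$4.72 per share

A$4.72 per share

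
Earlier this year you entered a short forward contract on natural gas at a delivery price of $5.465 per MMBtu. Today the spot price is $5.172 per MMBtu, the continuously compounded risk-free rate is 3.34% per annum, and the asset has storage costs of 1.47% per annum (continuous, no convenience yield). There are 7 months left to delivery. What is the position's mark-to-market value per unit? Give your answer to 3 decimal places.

Current fair forward for the remaining 7 months: F = S·e^((r + u)·T), (r + u) = 0.0334 + 0.0147 = 0.0481
F = 5.172 · e^(0.0481 × 7/12) = 5.172 × 1.028456 = 5.3192
Value of long forward = (F − K)·e^(−rT) = (5.3192 − 5.465) · e^(−0.0334·7/12)
= -0.1458 × 0.980705 = -0.143
Short position value = −(long value) = $0.143

$0.143 per MMBtu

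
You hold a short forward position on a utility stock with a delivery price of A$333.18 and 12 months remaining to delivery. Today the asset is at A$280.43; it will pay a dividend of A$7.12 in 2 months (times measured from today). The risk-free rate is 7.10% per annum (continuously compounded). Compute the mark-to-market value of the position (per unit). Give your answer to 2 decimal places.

PV(remaining dividends) I = 7.12·e^(−0.0710·2/12) = 7.0362
Current forward F = (S − I)·e^(rT) = (280.43 − 7.0362)·e^(0.0710·12/12) = 273.3938 × 1.073581 = 293.5104
Value (long) = (F − K)·e^(−rT) = (293.5104 − 333.18) × 0.931462 = -36.9507
Short position value = −(long value) = A$36.95

A$36.95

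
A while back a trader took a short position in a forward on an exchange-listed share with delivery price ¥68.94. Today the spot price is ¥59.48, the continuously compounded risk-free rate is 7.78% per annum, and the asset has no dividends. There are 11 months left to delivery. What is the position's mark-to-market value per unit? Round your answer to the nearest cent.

Current fair forward for the remaining 11 months: F = S·e^(r·T), r = 0.0778
F = 59.48 · e^(0.0778 × 11/12) = 59.48 × 1.073921 = 63.8768
Value of long forward = (F − K)·e^(−rT) = (63.8768 − 68.94) · e^(−0.0778·11/12)
= -5.0632 × 0.931167 = -4.71
Short position value = −(long value) = ¥4.71

¥4.71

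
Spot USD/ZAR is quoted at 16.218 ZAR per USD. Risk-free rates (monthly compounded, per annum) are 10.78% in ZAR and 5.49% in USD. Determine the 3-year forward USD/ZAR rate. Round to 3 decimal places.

18.987

By covered interest parity, F = S · (1+r_ZAR/12)^(12T) / (1+r_USD/12)^(12T)
= 16.218 × 1.379824 / 1.178597 = 16.218 × 1.170734
F = 18.987 ZAR per USD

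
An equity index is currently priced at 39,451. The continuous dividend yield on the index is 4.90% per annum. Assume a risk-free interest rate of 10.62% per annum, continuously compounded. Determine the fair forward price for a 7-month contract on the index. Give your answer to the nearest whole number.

40,790

F = S·e^((r − q)T) = 39451 · e^((0.1062 − 0.0490) × 7/12)
= 39451 · e^0.033367 = 39451 × 1.033930
F = 40,790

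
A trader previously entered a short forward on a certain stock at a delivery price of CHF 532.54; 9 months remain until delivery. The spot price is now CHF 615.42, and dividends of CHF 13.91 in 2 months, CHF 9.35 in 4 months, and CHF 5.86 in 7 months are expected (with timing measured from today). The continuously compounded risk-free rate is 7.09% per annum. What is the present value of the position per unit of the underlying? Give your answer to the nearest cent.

PV(remaining dividends) I = 13.91·e^(−0.0709·2/12) + 9.35·e^(−0.0709·4/12) + 5.86·e^(−0.0709·7/12) = 28.5008
Current forward F = (S − I)·e^(rT) = (615.42 − 28.5008)·e^(0.0709·9/12) = 586.9192 × 1.054614 = 618.9732
Value (long) = (F − K)·e^(−rT) = (618.9732 − 532.54) × 0.948214 = 81.9572
Short position value = −(long value) = -CHF 81.96

-CHF 81.96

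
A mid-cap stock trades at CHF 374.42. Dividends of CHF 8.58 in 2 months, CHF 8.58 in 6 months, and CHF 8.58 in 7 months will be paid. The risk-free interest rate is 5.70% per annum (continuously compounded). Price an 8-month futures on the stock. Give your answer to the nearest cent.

PV(dividends) I = 8.58·e^(−0.0570·2/12) + 8.58·e^(−0.0570·6/12) + 8.58·e^(−0.0570·7/12)
I = 8.4989 + 8.3389 + 8.2994 = 25.1372
F = (S − I)·e^(rT) = (374.42 − 25.1372) · e^(0.0570·8/12)
= 349.2828 · e^0.038000 = 349.2828 × 1.038731 = CHF 362.81

CHF 362.81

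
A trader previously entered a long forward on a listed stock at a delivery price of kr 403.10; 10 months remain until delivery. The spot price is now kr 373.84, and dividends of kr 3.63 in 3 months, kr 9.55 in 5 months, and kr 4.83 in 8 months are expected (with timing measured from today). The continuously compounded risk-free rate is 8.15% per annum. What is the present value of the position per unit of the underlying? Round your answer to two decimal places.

-kr 20.15

PV(remaining dividends) I = 3.63·e^(−0.0815·3/12) + 9.55·e^(−0.0815·5/12) + 4.83·e^(−0.0815·8/12) = 17.3625
Current forward F = (S − I)·e^(rT) = (373.84 − 17.3625)·e^(0.0815·10/12) = 356.4775 × 1.070276 = 381.5293
Value (long) = (F − K)·e^(−rT) = (381.5293 − 403.10) × 0.934338 = -20.1543
Value = -kr 20.15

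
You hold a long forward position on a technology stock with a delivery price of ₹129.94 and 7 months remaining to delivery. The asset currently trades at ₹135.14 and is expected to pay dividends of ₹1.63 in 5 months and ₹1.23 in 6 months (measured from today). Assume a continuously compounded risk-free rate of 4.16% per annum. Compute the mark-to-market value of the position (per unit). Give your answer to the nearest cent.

₹5.51

PV(remaining dividends) I = 1.63·e^(−0.0416·5/12) + 1.23·e^(−0.0416·6/12) = 2.8067
Current forward F = (S − I)·e^(rT) = (135.14 − 2.8067)·e^(0.0416·7/12) = 132.3333 × 1.024563 = 135.5838
Value (long) = (F − K)·e^(−rT) = (135.5838 − 129.94) × 0.976025 = 5.5085
Value = ₹5.51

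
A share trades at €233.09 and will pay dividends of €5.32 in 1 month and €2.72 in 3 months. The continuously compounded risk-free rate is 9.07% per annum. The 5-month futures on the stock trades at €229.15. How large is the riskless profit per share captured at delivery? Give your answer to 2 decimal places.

PV(dividends) I = 5.32·e^(−0.0907·1/12) + 2.72·e^(−0.0907·3/12) = 7.9390
Fair futures F* = (S − I)·e^(rT) = (233.09 − 7.9390)·e^0.037792 = 225.1510 × 1.038515 = 233.8227
Market €229.15 < fair 233.8227: forward underpriced → reverse cash-and-carry (short the stock, invest proceeds at r, pay the dividends, go long the forward).
Profit at T = |F_mkt − F*| = |229.15 − 233.8227| = €4.67 per share

€4.67 per share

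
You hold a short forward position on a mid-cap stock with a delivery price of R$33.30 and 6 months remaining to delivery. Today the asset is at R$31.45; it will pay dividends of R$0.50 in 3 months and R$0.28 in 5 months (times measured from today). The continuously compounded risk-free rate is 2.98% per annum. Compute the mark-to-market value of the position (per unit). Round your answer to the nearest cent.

PV(remaining dividends) I = 0.50·e^(−0.0298·3/12) + 0.28·e^(−0.0298·5/12) = 0.7728
Current forward F = (S − I)·e^(rT) = (31.45 − 0.7728)·e^(0.0298·6/12) = 30.6772 × 1.015012 = 31.1377
Value (long) = (F − K)·e^(−rT) = (31.1377 − 33.30) × 0.985210 = -2.1303
Short position value = −(long value) = R$2.13

R$2.13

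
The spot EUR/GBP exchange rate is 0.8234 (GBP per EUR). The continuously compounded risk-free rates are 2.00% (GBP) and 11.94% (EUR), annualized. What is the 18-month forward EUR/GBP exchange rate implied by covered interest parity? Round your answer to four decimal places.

0.7093

F = S·e^((r_GBP − r_EUR)T) = 0.8234 · e^((0.0200 − 0.1194) × 18/12)
= 0.8234 · e^-0.149100 = 0.8234 × 0.861483
F = 0.7093 GBP per EUR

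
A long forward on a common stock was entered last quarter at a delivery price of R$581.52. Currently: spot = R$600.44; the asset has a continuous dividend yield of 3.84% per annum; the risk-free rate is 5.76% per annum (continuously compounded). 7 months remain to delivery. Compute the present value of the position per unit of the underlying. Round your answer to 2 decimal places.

R$24.83

Current fair forward for the remaining 7 months: F = S·e^((r − q)·T), (r − q) = 0.0576 − 0.0384 = 0.0192
F = 600.44 · e^(0.0192 × 7/12) = 600.44 × 1.011263 = 607.2028
Value of long forward = (F − K)·e^(−rT) = (607.2028 − 581.52) · e^(−0.0576·7/12)
= 25.6828 × 0.966958 = 24.83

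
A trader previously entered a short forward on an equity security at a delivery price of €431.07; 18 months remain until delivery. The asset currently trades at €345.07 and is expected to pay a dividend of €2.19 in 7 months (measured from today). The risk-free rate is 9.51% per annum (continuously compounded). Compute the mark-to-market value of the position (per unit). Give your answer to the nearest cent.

PV(remaining dividends) I = 2.19·e^(−0.0951·7/12) = 2.0718
Current forward F = (S − I)·e^(rT) = (345.07 − 2.0718)·e^(0.0951·18/12) = 342.9982 × 1.153326 = 395.5887
Value (long) = (F − K)·e^(−rT) = (395.5887 − 431.07) × 0.867057 = -30.7643
Short position value = −(long value) = €30.76

€30.76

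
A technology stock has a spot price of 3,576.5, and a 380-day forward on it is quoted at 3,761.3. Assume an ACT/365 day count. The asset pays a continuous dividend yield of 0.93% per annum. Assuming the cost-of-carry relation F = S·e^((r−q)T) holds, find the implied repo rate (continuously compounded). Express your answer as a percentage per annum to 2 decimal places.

From F = S·e^((r−q)T): (r − q) = ln(F/S)/T
ln(3761.3/3576.5) = ln(1.051671) = 0.050380
(r − q) = 0.050380 / (380/365) = 0.048391
r = ln(F/S)/T + q = 0.048391 + 0.0093 = 0.057691
r = 5.77%

5.77%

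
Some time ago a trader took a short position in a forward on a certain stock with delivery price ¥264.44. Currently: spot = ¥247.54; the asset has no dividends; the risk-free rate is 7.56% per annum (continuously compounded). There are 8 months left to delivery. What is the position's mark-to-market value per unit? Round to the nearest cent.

¥3.90

Current fair forward for the remaining 8 months: F = S·e^(r·T), r = 0.0756
F = 247.54 · e^(0.0756 × 8/12) = 247.54 × 1.051692 = 260.3358
Value of long forward = (F − K)·e^(−rT) = (260.3358 − 264.44) · e^(−0.0756·8/12)
= -4.1042 × 0.950849 = -3.90
Short position value = −(long value) = ¥3.90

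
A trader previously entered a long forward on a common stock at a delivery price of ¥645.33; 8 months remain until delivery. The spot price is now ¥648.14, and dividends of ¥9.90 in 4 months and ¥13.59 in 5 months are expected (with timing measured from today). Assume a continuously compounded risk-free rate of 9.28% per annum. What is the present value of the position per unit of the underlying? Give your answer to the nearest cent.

PV(remaining dividends) I = 9.90·e^(−0.0928·4/12) + 13.59·e^(−0.0928·5/12) = 22.6730
Current forward F = (S − I)·e^(rT) = (648.14 − 22.6730)·e^(0.0928·8/12) = 625.4670 × 1.063820 = 665.3843
Value (long) = (F − K)·e^(−rT) = (665.3843 − 645.33) × 0.940008 = 18.8512
Value = ¥18.85

¥18.85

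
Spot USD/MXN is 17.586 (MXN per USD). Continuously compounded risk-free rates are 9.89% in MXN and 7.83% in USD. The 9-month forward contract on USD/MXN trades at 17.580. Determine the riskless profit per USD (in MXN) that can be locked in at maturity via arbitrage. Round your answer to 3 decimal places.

0.280 per USD (in MXN)

Fair forward: F* = S·e^(carry·T), with carry = (r_MXN − r_USD) = 0.0989 − 0.0783 = 0.0206
F* = 17.586 · e^(0.0206 × 9/12) = 17.586 · e^0.015450 = 17.586 × 1.015570 = 17.8598
Market 17.580 < fair 17.8598: forward underpriced → reverse cash-and-carry (short spot, go long the forward).
At maturity, profit = |F_mkt − F*| = |17.580 − 17.8598| = 0.280 per USD (in MXN)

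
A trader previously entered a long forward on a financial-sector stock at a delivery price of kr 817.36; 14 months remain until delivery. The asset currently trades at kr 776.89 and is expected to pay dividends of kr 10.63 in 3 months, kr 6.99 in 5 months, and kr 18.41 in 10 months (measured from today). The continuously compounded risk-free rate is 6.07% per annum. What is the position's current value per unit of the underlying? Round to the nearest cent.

-kr 19.38

PV(remaining dividends) I = 10.63·e^(−0.0607·3/12) + 6.99·e^(−0.0607·5/12) + 18.41·e^(−0.0607·10/12) = 34.7873
Current forward F = (S − I)·e^(rT) = (776.89 − 34.7873)·e^(0.0607·14/12) = 742.1027 × 1.073384 = 796.5612
Value (long) = (F − K)·e^(−rT) = (796.5612 − 817.36) × 0.931633 = -19.3768
Value = -kr 19.38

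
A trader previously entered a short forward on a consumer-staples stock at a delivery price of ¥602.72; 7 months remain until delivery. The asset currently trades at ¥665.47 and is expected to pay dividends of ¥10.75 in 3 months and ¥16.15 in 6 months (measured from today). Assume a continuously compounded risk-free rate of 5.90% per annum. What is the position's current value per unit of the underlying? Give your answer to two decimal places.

-¥56.87

PV(remaining dividends) I = 10.75·e^(−0.0590·3/12) + 16.15·e^(−0.0590·6/12) = 26.2731
Current forward F = (S − I)·e^(rT) = (665.47 − 26.2731)·e^(0.0590·7/12) = 639.1969 × 1.035016 = 661.5790
Value (long) = (F − K)·e^(−rT) = (661.5790 − 602.72) × 0.966169 = 56.8677
Short position value = −(long value) = -¥56.87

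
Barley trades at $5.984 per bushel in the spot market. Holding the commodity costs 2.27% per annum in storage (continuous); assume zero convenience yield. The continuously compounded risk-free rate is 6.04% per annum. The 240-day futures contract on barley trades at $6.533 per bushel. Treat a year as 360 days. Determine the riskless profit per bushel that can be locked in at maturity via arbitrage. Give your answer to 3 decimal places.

$0.208 per bushel

Fair futures: F* = S·e^(carry·T), with carry = (r + u) = 0.0604 + 0.0227 = 0.0831
F* = 5.984 · e^(0.0831 × 240/360) = 5.984 · e^0.055400 = 5.984 × 1.056963 = $6.3249
Market $6.533 > fair $6.3249: forward overpriced → cash-and-carry (buy spot, short the forward).
At maturity, profit = |F_mkt − F*| = |6.533 − 6.3249| = $0.208 per bushel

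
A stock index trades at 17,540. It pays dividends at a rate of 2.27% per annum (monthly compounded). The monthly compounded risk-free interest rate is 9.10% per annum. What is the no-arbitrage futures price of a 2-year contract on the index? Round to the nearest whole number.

20,094

F = S · (1+r/12)^(12T) / (1+q/12)^(12T)
= 17540 × 1.198791 / 1.046401 = 17540 × 1.145633
F = 20,094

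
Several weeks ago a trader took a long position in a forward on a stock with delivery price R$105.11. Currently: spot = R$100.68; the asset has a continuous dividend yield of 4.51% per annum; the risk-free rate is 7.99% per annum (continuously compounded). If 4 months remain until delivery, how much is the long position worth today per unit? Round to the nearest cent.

-R$3.17

Current fair forward for the remaining 4 months: F = S·e^((r − q)·T), (r − q) = 0.0799 − 0.0451 = 0.0348
F = 100.68 · e^(0.0348 × 4/12) = 100.68 × 1.011668 = 101.8547
Value of long forward = (F − K)·e^(−rT) = (101.8547 − 105.11) · e^(−0.0799·4/12)
= -3.2553 × 0.973718 = -3.17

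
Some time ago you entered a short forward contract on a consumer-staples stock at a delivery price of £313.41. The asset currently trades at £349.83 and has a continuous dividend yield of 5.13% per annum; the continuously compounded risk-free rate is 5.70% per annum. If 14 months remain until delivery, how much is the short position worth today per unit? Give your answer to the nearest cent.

-£36.26

Current fair forward for the remaining 14 months: F = S·e^((r − q)·T), (r − q) = 0.0570 − 0.0513 = 0.0057
F = 349.83 · e^(0.0057 × 14/12) = 349.83 × 1.006672 = 352.1641
Value of long forward = (F − K)·e^(−rT) = (352.1641 − 313.41) · e^(−0.0570·14/12)
= 38.7541 × 0.935663 = 36.26
Short position value = −(long value) = -£36.26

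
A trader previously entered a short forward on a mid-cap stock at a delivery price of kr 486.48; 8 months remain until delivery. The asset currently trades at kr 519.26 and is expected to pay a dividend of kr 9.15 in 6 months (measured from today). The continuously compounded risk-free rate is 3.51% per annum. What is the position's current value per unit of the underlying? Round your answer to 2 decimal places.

PV(remaining dividends) I = 9.15·e^(−0.0351·6/12) = 8.9908
Current forward F = (S − I)·e^(rT) = (519.26 − 8.9908)·e^(0.0351·8/12) = 510.2692 × 1.023676 = 522.3503
Value (long) = (F − K)·e^(−rT) = (522.3503 − 486.48) × 0.976872 = 35.0407
Short position value = −(long value) = -kr 35.04

-kr 35.04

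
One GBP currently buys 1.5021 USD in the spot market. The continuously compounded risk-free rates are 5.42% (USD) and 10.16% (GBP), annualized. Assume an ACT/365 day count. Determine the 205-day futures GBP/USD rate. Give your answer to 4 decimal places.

F = S·e^((r_USD − r_GBP)T) = 1.5021 · e^((0.0542 − 0.1016) × 205/365)
= 1.5021 · e^-0.026622 = 1.5021 × 0.973729
F = 1.4626 USD per GBP

1.4626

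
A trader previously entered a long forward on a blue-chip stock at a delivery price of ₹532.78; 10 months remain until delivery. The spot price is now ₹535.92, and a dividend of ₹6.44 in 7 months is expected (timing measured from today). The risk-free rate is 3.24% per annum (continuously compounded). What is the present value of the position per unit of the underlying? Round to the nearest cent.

PV(remaining dividends) I = 6.44·e^(−0.0324·7/12) = 6.3194
Current forward F = (S − I)·e^(rT) = (535.92 − 6.3194)·e^(0.0324·10/12) = 529.6006 × 1.027368 = 544.0947
Value (long) = (F − K)·e^(−rT) = (544.0947 − 532.78) × 0.973361 = 11.0133
Value = ₹11.01

₹11.01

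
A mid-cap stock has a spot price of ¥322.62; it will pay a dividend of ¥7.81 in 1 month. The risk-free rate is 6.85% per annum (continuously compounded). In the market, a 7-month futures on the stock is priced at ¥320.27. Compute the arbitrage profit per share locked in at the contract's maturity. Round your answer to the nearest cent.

PV(dividends) I = 7.81·e^(−0.0685·1/12) = 7.7655
Fair futures F* = (S − I)·e^(rT) = (322.62 − 7.7655)·e^0.039958 = 314.8545 × 1.040767 = 327.6902
Market ¥320.27 < fair 327.6902: forward underpriced → reverse cash-and-carry (short the stock, invest proceeds at r, pay the dividends, go long the forward).
Profit at T = |F_mkt − F*| = |320.27 − 327.6902| = ¥7.42 per share

¥7.42 per share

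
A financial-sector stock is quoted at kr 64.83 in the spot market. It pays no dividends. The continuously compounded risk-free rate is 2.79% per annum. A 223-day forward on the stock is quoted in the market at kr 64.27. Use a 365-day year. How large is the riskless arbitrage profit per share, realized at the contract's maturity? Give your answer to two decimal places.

Fair forward: F* = S·e^(carry·T), with carry = r = 0.0279
F* = 64.83 · e^(0.0279 × 223/365) = 64.83 · e^0.017046 = 64.83 × 1.017192 = kr 65.9446
Market kr 64.27 < fair kr 65.9446: forward underpriced → reverse cash-and-carry (short spot, go long the forward).
At maturity, profit = |F_mkt − F*| = |64.27 − 65.9446| = kr 1.67 per share

kr 1.67 per share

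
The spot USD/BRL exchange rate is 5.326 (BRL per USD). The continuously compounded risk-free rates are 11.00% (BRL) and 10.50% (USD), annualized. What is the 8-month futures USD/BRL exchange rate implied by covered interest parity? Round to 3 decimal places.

5.344

F = S·e^((r_BRL − r_USD)T) = 5.326 · e^((0.1100 − 0.1050) × 8/12)
= 5.326 · e^0.003333 = 5.326 × 1.003339
F = 5.344 BRL per USD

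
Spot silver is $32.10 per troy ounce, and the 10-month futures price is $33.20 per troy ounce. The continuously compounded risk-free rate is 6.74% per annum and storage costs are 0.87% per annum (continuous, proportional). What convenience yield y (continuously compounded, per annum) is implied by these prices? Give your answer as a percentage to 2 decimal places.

F = S·e^((r+u−y)T) ⇒ (r+u−y) = ln(F/S)/T
ln(33.20/32.10) = 0.033694; /T ⇒ 0.040433
y = r + u − ln(F/S)/T = 0.0674 + 0.0087 − 0.040433 = 0.035667
y = 3.57%

3.57%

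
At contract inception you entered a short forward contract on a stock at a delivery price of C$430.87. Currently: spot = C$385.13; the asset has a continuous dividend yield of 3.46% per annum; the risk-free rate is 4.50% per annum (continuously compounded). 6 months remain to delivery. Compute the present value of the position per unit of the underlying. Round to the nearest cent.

Current fair forward for the remaining 6 months: F = S·e^((r − q)·T), (r − q) = 0.0450 − 0.0346 = 0.0104
F = 385.13 · e^(0.0104 × 6/12) = 385.13 × 1.005214 = 387.1381
Value of long forward = (F − K)·e^(−rT) = (387.1381 − 430.87) · e^(−0.0450·6/12)
= -43.7319 × 0.977751 = -42.76
Short position value = −(long value) = C$42.76

C$42.76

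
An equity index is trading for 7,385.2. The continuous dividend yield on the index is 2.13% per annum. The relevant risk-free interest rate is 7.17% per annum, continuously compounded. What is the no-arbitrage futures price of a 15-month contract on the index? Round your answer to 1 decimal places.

7,865.4

F = S·e^((r − q)T) = 7385.2 · e^((0.0717 − 0.0213) × 15/12)
= 7385.2 · e^0.063000 = 7385.2 × 1.065027
F = 7,865.4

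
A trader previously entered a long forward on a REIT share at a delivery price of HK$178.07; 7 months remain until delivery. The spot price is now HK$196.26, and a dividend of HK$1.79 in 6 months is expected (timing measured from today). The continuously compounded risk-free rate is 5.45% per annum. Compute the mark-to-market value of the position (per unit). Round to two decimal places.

HK$22.02

PV(remaining dividends) I = 1.79·e^(−0.0545·6/12) = 1.7419
Current forward F = (S − I)·e^(rT) = (196.26 − 1.7419)·e^(0.0545·7/12) = 194.5181 × 1.032302 = 200.8014
Value (long) = (F − K)·e^(−rT) = (200.8014 − 178.07) × 0.968708 = 22.0201
Value = HK$22.02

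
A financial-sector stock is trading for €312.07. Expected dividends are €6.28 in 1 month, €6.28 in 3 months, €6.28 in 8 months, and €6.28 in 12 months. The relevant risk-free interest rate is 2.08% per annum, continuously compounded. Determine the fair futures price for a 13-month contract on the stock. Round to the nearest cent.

€293.75

PV(dividends) I = 6.28·e^(−0.0208·1/12) + 6.28·e^(−0.0208·3/12) + 6.28·e^(−0.0208·8/12) + 6.28·e^(−0.0208·12/12)
I = 6.2691 + 6.2474 + 6.1935 + 6.1507 = 24.8607
F = (S − I)·e^(rT) = (312.07 − 24.8607) · e^(0.0208·13/12)
= 287.2093 · e^0.022533 = 287.2093 × 1.022789 = €293.75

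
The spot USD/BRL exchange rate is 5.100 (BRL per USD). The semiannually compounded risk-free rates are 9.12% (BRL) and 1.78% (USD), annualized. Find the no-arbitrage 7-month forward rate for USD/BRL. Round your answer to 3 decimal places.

By covered interest parity, F = S · (1+r_BRL/2)^(2T) / (1+r_USD/2)^(2T)
= 5.100 × 1.053400 / 1.010391 = 5.100 × 1.042567
F = 5.317 BRL per USD

5.317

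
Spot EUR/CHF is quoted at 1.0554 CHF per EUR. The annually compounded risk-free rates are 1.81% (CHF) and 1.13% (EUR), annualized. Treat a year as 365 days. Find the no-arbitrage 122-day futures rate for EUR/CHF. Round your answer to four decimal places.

1.0578

By covered interest parity, F = S · (1+r_CHF)^T / (1+r_EUR)^T
= 1.0554 × 1.006014 / 1.003763 = 1.0554 × 1.002243
F = 1.0578 CHF per EUR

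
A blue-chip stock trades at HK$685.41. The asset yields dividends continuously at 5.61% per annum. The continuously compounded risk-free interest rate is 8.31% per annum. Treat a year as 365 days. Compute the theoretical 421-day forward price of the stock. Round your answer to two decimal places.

F = S·e^((r − q)T) = 685.41 · e^((0.0831 − 0.0561) × 421/365)
= 685.41 · e^0.031142 = 685.41 × 1.031632
F = HK$707.09

HK$707.09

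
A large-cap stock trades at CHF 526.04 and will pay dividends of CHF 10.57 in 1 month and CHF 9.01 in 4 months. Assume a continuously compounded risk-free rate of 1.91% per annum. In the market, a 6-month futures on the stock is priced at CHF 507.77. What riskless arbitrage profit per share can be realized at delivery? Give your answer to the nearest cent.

PV(dividends) I = 10.57·e^(−0.0191·1/12) + 9.01·e^(−0.0191·4/12) = 19.5060
Fair futures F* = (S − I)·e^(rT) = (526.04 − 19.5060)·e^0.009550 = 506.5340 × 1.009596 = 511.3947
Market CHF 507.77 < fair 511.3947: forward underpriced → reverse cash-and-carry (short the stock, invest proceeds at r, pay the dividends, go long the forward).
Profit at T = |F_mkt − F*| = |507.77 − 511.3947| = CHF 3.62 per share

CHF 3.62 per share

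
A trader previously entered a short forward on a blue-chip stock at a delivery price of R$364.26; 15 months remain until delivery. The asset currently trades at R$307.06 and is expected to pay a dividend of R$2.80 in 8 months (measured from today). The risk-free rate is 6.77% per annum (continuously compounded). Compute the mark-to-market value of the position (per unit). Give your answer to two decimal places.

PV(remaining dividends) I = 2.80·e^(−0.0677·8/12) = 2.6764
Current forward F = (S − I)·e^(rT) = (307.06 − 2.6764)·e^(0.0677·15/12) = 304.3836 × 1.088309 = 331.2634
Value (long) = (F − K)·e^(−rT) = (331.2634 − 364.26) × 0.918857 = -30.3192
Short position value = −(long value) = R$30.32

R$30.32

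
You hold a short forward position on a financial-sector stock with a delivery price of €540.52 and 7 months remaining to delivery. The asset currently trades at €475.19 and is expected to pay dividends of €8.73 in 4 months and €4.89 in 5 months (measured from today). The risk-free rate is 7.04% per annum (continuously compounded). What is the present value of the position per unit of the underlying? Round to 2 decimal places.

PV(remaining dividends) I = 8.73·e^(−0.0704·4/12) + 4.89·e^(−0.0704·5/12) = 13.2762
Current forward F = (S − I)·e^(rT) = (475.19 − 13.2762)·e^(0.0704·7/12) = 461.9138 × 1.041922 = 481.2782
Value (long) = (F − K)·e^(−rT) = (481.2782 − 540.52) × 0.959765 = -56.8582
Short position value = −(long value) = €56.86

€56.86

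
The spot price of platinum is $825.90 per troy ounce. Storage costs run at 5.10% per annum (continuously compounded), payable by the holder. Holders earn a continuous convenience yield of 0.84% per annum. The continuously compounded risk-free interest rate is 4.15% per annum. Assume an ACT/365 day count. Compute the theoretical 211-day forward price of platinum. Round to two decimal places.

$867.04 per troy ounce

Net carry = r + u − y = 0.0415 + 0.0510 − 0.0084 = 0.0841
F = S·e^((r+u−y)T) = 825.90 · e^(0.0841 × 211/365) = 825.90 · e^0.048617
= 825.90 × 1.049818 = $867.04 per troy ounce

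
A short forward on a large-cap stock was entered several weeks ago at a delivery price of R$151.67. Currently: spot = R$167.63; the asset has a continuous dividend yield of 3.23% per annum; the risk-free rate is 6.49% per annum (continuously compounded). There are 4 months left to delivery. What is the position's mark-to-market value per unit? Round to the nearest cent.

Current fair forward for the remaining 4 months: F = S·e^((r − q)·T), (r − q) = 0.0649 − 0.0323 = 0.0326
F = 167.63 · e^(0.0326 × 4/12) = 167.63 × 1.010926 = 169.4615
Value of long forward = (F − K)·e^(−rT) = (169.4615 − 151.67) · e^(−0.0649·4/12)
= 17.7915 × 0.978599 = 17.41
Short position value = −(long value) = -R$17.41

-R$17.41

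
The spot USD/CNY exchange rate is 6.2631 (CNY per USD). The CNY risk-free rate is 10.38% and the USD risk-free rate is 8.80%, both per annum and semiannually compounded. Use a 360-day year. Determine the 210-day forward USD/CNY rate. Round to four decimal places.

6.3184

By covered interest parity, F = S · (1+r_CNY/2)^(2T) / (1+r_USD/2)^(2T)
= 6.2631 × 1.060808 / 1.051519 = 6.2631 × 1.008834
F = 6.3184 CNY per USD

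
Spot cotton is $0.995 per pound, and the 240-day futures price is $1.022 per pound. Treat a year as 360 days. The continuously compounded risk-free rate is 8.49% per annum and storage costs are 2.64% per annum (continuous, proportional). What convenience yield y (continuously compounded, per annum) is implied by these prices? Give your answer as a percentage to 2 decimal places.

F = S·e^((r+u−y)T) ⇒ (r+u−y) = ln(F/S)/T
ln(1.022/0.995) = 0.026774; /T ⇒ 0.040161
y = r + u − ln(F/S)/T = 0.0849 + 0.0264 − 0.040161 = 0.071139
y = 7.11%

7.11%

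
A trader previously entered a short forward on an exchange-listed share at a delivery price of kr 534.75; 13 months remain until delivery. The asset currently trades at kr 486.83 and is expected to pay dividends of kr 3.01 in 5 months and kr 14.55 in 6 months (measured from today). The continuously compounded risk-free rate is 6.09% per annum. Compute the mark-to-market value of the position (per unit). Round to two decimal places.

PV(remaining dividends) I = 3.01·e^(−0.0609·5/12) + 14.55·e^(−0.0609·6/12) = 17.0482
Current forward F = (S − I)·e^(rT) = (486.83 − 17.0482)·e^(0.0609·13/12) = 469.7818 × 1.068200 = 501.8209
Value (long) = (F − K)·e^(−rT) = (501.8209 − 534.75) × 0.936154 = -30.8267
Short position value = −(long value) = kr 30.83

kr 30.83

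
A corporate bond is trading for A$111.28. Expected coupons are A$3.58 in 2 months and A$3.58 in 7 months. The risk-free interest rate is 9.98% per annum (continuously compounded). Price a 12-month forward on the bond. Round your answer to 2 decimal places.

PV(coupons) I = 3.58·e^(−0.0998·2/12) + 3.58·e^(−0.0998·7/12)
I = 3.5209 + 3.3775 = 6.8984
F = (S − I)·e^(rT) = (111.28 − 6.8984) · e^(0.0998·12/12)
= 104.3816 · e^0.099800 = 104.3816 × 1.104950 = A$115.34

A$115.34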